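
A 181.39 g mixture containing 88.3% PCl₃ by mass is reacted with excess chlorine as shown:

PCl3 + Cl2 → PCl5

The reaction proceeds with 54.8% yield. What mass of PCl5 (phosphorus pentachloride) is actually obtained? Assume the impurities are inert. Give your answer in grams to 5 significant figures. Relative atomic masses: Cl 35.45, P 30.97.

133.09 g

Pure PCl3 available = 181.39 g × 0.883 = 160.167 g.
M(PCl3) = 30.97 + 3(35.45) = 137.32 g/mol.
M(PCl5) = 30.97 + 5(35.45) = 208.22 g/mol.
n(PCl3) = 160.167 g / 137.32 g/mol = 1.16638 mol.
From the equation the PCl3:PCl5 mole ratio is 1:1, so n(PCl5) = 1.16638 × 1/1 = 1.16638 mol.
Mass of PCl5 = 1.16638 mol × 208.22 g/mol = 242.864 g.
Actual mass collected = 242.864 g × 0.548 = 133.089 g.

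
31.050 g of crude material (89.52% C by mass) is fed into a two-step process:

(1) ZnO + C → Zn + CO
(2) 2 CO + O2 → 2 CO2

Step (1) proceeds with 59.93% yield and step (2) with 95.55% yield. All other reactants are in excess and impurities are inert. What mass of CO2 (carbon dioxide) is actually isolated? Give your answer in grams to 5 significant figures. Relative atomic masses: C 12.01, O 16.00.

58.326 g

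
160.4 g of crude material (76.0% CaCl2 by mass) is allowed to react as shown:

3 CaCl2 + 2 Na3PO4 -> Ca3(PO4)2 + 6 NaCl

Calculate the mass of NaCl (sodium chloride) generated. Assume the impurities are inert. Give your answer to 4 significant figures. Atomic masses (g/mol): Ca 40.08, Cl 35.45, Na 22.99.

128.4 g

Mass of pure CaCl2 = 160.4 g × 0.760 = 121.90 g.
M(CaCl2) = 40.08 + 2(35.45) = 110.98 g/mol.
M(NaCl) = 22.99 + 35.45 = 58.44 g/mol.
n(CaCl2) = 121.90 g / 110.98 g/mol = 1.0984 mol.
From the equation the CaCl2:NaCl mole ratio is 3:6, so n(NaCl) = 1.0984 × 6/3 = 2.1969 mol.
Mass of NaCl = 2.1969 mol × 58.44 g/mol = 128.38 g.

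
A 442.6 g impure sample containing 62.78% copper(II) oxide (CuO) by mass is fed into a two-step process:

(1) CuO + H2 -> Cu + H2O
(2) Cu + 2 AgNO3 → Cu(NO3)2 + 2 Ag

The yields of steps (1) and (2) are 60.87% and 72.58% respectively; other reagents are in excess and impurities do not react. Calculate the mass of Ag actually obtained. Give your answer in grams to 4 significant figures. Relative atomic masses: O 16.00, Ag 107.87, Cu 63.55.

Pure CuO = 442.6 × 0.6278 = 277.86 g.
M(CuO) = 63.55 + 16.00 = 79.55 g/mol.
M(Ag) = 107.87 g/mol.
n(CuO) = 277.86 / 79.55 = 3.4930 mol.
Step 1 (CuO:Cu = 1:1): theoretical n(Cu) = 3.4930 mol; at 60.87% yield, n(Cu) = 2.1262 mol.
Step 2 (Cu:Ag = 1:2): theoretical n(Ag) = 4.2523 mol, so theoretical mass = 4.2523 × 107.87 = 458.70 g.
At 72.58% yield, actual mass of Ag = 458.70 × 0.7258 = 332.92 g.

332.9 g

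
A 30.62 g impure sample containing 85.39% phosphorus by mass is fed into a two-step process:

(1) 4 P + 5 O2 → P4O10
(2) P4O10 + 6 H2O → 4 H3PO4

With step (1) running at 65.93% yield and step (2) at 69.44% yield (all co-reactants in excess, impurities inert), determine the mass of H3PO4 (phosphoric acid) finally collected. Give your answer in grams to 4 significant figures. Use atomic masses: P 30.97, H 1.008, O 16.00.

Pure P = 30.62 × 0.8539 = 26.146 g.
M(P) = 30.97 g/mol.
M(H3PO4) = 3(1.008) + 30.97 + 4(16.00) = 97.994 g/mol.
n(P) = 26.146 / 30.97 = 0.84425 mol.
Step 1 (P:P4O10 = 4:1): theoretical n(P4O10) = 0.21106 mol; at 65.93% yield, n(P4O10) = 0.13915 mol.
Step 2 (P4O10:H3PO4 = 1:4): theoretical n(H3PO4) = 0.55661 mol, so theoretical mass = 0.55661 × 97.994 = 54.545 g.
At 69.44% yield, actual mass of H3PO4 = 54.545 × 0.6944 = 37.876 g.

37.88 g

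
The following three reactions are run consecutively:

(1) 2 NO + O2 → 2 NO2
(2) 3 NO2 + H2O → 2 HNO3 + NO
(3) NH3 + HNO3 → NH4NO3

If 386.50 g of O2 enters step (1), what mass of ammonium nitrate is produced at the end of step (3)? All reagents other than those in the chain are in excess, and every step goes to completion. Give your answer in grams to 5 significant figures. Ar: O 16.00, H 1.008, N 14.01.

1289.2 g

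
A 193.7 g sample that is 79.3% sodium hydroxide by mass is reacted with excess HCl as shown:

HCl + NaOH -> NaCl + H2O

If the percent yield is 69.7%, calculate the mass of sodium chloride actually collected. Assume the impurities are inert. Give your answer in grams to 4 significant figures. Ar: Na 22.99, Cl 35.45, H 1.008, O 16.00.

156.4 g

Pure NaOH available = 193.7 g × 0.793 = 153.60 g.
M(NaOH) = 22.99 + 16.00 + 1.008 = 39.998 g/mol.
M(NaCl) = 22.99 + 35.45 = 58.44 g/mol.
n(NaOH) = 153.60 g / 39.998 g/mol = 3.8403 mol.
From the equation the NaOH:NaCl mole ratio is 1:1, so n(NaCl) = 3.8403 × 1/1 = 3.8403 mol.
Mass of NaCl = 3.8403 mol × 58.44 g/mol = 224.43 g.
Actual mass collected = 224.43 g × 0.697 = 156.43 g.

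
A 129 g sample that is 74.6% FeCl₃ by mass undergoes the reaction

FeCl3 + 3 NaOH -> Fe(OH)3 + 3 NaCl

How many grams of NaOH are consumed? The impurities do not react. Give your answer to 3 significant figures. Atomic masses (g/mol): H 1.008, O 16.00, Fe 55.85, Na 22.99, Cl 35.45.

Mass of pure FeCl3 = 129 g × 0.746 = 96.23 g.
M(FeCl3) = 55.85 + 3(35.45) = 162.20 g/mol.
M(NaOH) = 22.99 + 16.00 + 1.008 = 39.998 g/mol.
n(FeCl3) = 96.23 g / 162.20 g/mol = 0.5933 mol.
From the equation the FeCl3:NaOH mole ratio is 1:3, so n(NaOH) = 0.5933 × 3/1 = 1.780 mol.
Mass of NaOH = 1.780 mol × 39.998 g/mol = 71.19 g.

71.2 g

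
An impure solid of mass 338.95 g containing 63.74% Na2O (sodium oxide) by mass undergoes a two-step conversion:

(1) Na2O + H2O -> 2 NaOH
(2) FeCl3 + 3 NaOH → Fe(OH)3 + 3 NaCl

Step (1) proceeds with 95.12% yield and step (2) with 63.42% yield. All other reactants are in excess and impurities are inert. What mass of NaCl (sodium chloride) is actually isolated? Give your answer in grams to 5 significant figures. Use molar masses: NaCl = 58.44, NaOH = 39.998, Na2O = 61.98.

Pure Na2O = 338.95 × 0.6374 = 216.047 g.
n(Na2O) = 216.047 / 61.98 = 3.48575 mol.
Step 1 (Na2O:NaOH = 1:2): theoretical n(NaOH) = 6.97150 mol; at 95.12% yield, n(NaOH) = 6.63129 mol.
Step 2 (NaOH:NaCl = 3:3): theoretical n(NaCl) = 6.63129 mol, so theoretical mass = 6.63129 × 58.44 = 387.533 g.
At 63.42% yield, actual mass of NaCl = 387.533 × 0.6342 = 245.773 g.

245.77 g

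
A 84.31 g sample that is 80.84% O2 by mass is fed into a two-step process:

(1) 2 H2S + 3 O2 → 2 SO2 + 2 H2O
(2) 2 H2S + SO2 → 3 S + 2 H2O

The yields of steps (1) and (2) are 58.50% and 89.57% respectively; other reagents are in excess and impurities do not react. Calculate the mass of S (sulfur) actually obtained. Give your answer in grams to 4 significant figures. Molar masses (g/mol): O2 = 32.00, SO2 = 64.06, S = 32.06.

71.56 g

Pure O2 = 84.31 × 0.8084 = 68.156 g.
n(O2) = 68.156 / 32.00 = 2.1299 mol.
Step 1 (O2:SO2 = 3:2): theoretical n(SO2) = 1.4199 mol; at 58.50% yield, n(SO2) = 0.83065 mol.
Step 2 (SO2:S = 1:3): theoretical n(S) = 2.4920 mol, so theoretical mass = 2.4920 × 32.06 = 79.892 g.
At 89.57% yield, actual mass of S = 79.892 × 0.8957 = 71.560 g.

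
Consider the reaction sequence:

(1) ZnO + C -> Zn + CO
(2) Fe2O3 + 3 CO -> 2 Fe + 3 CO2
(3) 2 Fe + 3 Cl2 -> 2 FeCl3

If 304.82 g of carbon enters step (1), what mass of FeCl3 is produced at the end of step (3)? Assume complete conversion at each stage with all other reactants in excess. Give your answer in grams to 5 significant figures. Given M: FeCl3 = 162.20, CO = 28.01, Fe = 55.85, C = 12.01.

n(C) = 304.82 / 12.01 = 25.3805 mol.
Reaction (1): C→CO ratio 1:1 ⇒ n(CO) = 25.3805 mol.
Reaction (2): CO→Fe ratio 3:2 ⇒ n(Fe) = 16.9203 mol.
Reaction (3): Fe→FeCl3 ratio 2:2 ⇒ n(FeCl3) = 16.9203 mol.
Mass of FeCl3 = 16.9203 × 162.20 = 2744.48 g.

2744.5 g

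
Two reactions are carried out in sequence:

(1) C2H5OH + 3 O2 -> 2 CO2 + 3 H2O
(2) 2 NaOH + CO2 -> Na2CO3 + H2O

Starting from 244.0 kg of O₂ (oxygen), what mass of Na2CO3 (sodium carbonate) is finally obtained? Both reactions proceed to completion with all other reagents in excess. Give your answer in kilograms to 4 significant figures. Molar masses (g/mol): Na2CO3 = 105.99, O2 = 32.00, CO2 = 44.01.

244.0 kg = 244000 g.
n(O2) = 244000 / 32.00 = 7625.0 mol.
Step 1 gives a 3:2 ratio of O2 to CO2, so n(CO2) = 5083.3 mol.
In step 2 the CO2:Na2CO3 ratio is 1:1, so n(Na2CO3) = 5083.3 mol.
Mass of Na2CO3 = 5083.3 × 105.99 = 538780 g = 538.8 kg.

538.8 kg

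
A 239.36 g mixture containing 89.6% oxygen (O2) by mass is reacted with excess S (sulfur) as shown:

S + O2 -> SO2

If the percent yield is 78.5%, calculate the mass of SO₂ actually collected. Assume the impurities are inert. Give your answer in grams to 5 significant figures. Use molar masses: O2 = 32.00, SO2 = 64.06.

Pure O2 available = 239.36 g × 0.896 = 214.467 g.
n(O2) = 214.467 g / 32.00 g/mol = 6.70208 mol.
From the equation the O2:SO2 mole ratio is 1:1, so n(SO2) = 6.70208 × 1/1 = 6.70208 mol.
Mass of SO2 = 6.70208 mol × 64.06 g/mol = 429.335 g.
Actual mass collected = 429.335 g × 0.785 = 337.028 g.

337.03 g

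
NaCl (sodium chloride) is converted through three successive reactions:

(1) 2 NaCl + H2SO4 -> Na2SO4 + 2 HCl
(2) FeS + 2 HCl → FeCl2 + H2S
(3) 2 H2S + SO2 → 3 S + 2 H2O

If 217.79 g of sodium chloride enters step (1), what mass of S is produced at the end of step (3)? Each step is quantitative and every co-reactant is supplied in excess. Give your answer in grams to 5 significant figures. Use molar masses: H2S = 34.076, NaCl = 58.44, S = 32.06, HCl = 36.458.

n(NaCl) = 217.79 / 58.44 = 3.72673 mol.
Reaction (1): NaCl→HCl ratio 2:2 ⇒ n(HCl) = 3.72673 mol.
Reaction (2): HCl→H2S ratio 2:1 ⇒ n(H2S) = 1.86336 mol.
Reaction (3): H2S→S ratio 2:3 ⇒ n(S) = 2.79505 mol.
Mass of S = 2.79505 × 32.06 = 89.6092 g.

89.609 g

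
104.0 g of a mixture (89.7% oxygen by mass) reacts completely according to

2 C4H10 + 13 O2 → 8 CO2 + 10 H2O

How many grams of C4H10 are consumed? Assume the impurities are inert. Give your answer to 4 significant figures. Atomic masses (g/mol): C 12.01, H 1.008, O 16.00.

26.07 g

Mass of pure O2 = 104.0 g × 0.897 = 93.288 g.
M(O2) = 2(16.00) = 32.00 g/mol.
M(C4H10) = 4(12.01) + 10(1.008) = 58.12 g/mol.
n(O2) = 93.288 g / 32.00 g/mol = 2.9153 mol.
From the equation the O2:C4H10 mole ratio is 13:2, so n(C4H10) = 2.9153 × 2/13 = 0.44850 mol.
Mass of C4H10 = 0.44850 mol × 58.12 g/mol = 26.067 g.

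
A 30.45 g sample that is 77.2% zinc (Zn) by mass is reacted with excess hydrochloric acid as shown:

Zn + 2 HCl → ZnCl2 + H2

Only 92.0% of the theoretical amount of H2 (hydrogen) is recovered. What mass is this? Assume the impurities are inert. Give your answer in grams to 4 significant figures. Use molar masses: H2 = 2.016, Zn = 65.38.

Pure Zn available = 30.45 g × 0.772 = 23.507 g.
n(Zn) = 23.507 g / 65.38 g/mol = 0.35955 mol.
From the equation the Zn:H2 mole ratio is 1:1, so n(H2) = 0.35955 × 1/1 = 0.35955 mol.
Mass of H2 = 0.35955 mol × 2.016 g/mol = 0.72485 g.
Actual mass collected = 0.72485 g × 0.920 = 0.66687 g.

0.6669 g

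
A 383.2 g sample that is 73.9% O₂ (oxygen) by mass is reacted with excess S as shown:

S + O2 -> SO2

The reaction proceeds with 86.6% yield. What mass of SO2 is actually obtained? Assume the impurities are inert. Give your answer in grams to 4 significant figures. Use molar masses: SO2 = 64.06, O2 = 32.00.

Pure O2 available = 383.2 g × 0.739 = 283.18 g.
n(O2) = 283.18 g / 32.00 g/mol = 8.8495 mol.
From the equation the O2:SO2 mole ratio is 1:1, so n(SO2) = 8.8495 × 1/1 = 8.8495 mol.
Mass of SO2 = 8.8495 mol × 64.06 g/mol = 566.90 g.
Actual mass collected = 566.90 g × 0.866 = 490.94 g.

490.9 g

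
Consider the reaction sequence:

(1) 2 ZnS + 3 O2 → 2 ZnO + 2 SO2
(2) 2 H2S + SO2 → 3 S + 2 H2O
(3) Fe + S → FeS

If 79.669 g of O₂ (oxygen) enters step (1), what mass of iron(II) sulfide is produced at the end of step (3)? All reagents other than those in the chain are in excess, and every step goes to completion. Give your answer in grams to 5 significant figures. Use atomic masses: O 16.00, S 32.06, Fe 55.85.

437.73 g

M(O2) = 2(16.00) = 32.00 g/mol.
M(FeS) = 55.85 + 32.06 = 87.91 g/mol.
n(O2) = 79.669 / 32.00 = 2.48966 mol.
Reaction (1): O2→SO2 ratio 3:2 ⇒ n(SO2) = 1.65977 mol.
Reaction (2): SO2→S ratio 1:3 ⇒ n(S) = 4.97931 mol.
Reaction (3): S→FeS ratio 1:1 ⇒ n(FeS) = 4.97931 mol.
Mass of FeS = 4.97931 × 87.91 = 437.731 g.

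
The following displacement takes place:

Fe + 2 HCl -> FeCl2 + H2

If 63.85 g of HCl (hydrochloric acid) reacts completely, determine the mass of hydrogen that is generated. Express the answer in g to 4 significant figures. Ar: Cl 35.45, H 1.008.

1.765 g

M(HCl) = 1.008 + 35.45 = 36.458 g/mol.
M(H2) = 2(1.008) = 2.016 g/mol.
n(HCl) = 63.850 g / 36.458 g/mol = 1.7513 mol.
From the equation the HCl:H2 mole ratio is 2:1, so n(H2) = 1.7513 × 1/2 = 0.87567 mol.
Mass of H2 = 0.87567 mol × 2.016 g/mol = 1.7653 g.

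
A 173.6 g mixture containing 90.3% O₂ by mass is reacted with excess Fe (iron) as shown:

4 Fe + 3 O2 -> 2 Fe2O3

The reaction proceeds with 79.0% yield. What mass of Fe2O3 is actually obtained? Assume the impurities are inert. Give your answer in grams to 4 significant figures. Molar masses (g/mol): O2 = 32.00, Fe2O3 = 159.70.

Pure O2 available = 173.6 g × 0.903 = 156.76 g.
n(O2) = 156.76 g / 32.00 g/mol = 4.8988 mol.
From the equation the O2:Fe2O3 mole ratio is 3:2, so n(Fe2O3) = 4.8988 × 2/3 = 3.2658 mol.
Mass of Fe2O3 = 3.2658 mol × 159.70 g/mol = 521.56 g.
Actual mass collected = 521.56 g × 0.790 = 412.03 g.

412.0 g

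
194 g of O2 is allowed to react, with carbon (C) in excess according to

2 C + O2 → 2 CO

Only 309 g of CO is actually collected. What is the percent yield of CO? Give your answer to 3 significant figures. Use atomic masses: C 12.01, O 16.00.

91.0 %

M(O2) = 2(16.00) = 32.00 g/mol.
M(CO) = 12.01 + 16.00 = 28.01 g/mol.
n(O2) = 194.0 g / 32.00 g/mol = 6.062 mol.
From the equation the O2:CO mole ratio is 1:2, so n(CO) = 6.062 × 2/1 = 12.12 mol.
Mass of CO = 12.12 mol × 28.01 g/mol = 339.6 g.
This is the theoretical yield. Percent yield = 309 g / 339.6 g × 100% = 90.98%.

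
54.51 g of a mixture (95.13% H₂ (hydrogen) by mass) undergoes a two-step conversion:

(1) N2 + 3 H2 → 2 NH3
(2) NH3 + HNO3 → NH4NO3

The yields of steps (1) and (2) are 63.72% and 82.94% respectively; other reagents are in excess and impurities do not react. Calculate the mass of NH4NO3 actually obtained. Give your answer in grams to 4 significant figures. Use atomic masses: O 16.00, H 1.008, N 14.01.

725.5 g

Pure H2 = 54.51 × 0.9513 = 51.855 g.
M(H2) = 2(1.008) = 2.016 g/mol.
M(NH4NO3) = 2(14.01) + 4(1.008) + 3(16.00) = 80.052 g/mol.
n(H2) = 51.855 / 2.016 = 25.722 mol.
Step 1 (H2:NH3 = 3:2): theoretical n(NH3) = 17.148 mol; at 63.72% yield, n(NH3) = 10.927 mol.
Step 2 (NH3:NH4NO3 = 1:1): theoretical n(NH4NO3) = 10.927 mol, so theoretical mass = 10.927 × 80.052 = 874.70 g.
At 82.94% yield, actual mass of NH4NO3 = 874.70 × 0.8294 = 725.48 g.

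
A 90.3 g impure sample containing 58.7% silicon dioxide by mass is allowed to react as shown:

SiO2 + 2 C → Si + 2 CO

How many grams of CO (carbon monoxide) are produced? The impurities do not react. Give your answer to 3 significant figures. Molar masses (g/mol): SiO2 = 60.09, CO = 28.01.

Mass of pure SiO2 = 90.3 g × 0.587 = 53.01 g.
n(SiO2) = 53.01 g / 60.09 g/mol = 0.8821 mol.
From the equation the SiO2:CO mole ratio is 1:2, so n(CO) = 0.8821 × 2/1 = 1.764 mol.
Mass of CO = 1.764 mol × 28.01 g/mol = 49.42 g.

49.4 g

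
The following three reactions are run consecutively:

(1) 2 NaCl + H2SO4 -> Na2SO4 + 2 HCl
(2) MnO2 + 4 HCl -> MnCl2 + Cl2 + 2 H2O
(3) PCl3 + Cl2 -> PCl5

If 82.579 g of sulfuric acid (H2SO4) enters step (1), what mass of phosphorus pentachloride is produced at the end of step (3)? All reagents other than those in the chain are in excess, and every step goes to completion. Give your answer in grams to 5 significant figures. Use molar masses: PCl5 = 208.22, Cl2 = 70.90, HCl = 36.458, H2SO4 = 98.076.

n(H2SO4) = 82.579 / 98.076 = 0.841990 mol.
Reaction (1): H2SO4→HCl ratio 1:2 ⇒ n(HCl) = 1.68398 mol.
Reaction (2): HCl→Cl2 ratio 4:1 ⇒ n(Cl2) = 0.420995 mol.
Reaction (3): Cl2→PCl5 ratio 1:1 ⇒ n(PCl5) = 0.420995 mol.
Mass of PCl5 = 0.420995 × 208.22 = 87.6596 g.

87.660 g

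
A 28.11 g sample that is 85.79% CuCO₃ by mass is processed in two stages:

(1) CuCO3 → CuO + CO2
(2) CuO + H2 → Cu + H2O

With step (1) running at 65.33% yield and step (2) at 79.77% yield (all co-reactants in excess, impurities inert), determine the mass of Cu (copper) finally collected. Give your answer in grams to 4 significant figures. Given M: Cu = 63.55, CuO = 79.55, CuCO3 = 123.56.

6.464 g

Pure CuCO3 = 28.11 × 0.8579 = 24.116 g.
n(CuCO3) = 24.116 / 123.56 = 0.19517 mol.
Step 1 (CuCO3:CuO = 1:1): theoretical n(CuO) = 0.19517 mol; at 65.33% yield, n(CuO) = 0.12751 mol.
Step 2 (CuO:Cu = 1:1): theoretical n(Cu) = 0.12751 mol, so theoretical mass = 0.12751 × 63.55 = 8.1030 g.
At 79.77% yield, actual mass of Cu = 8.1030 × 0.7977 = 6.4638 g.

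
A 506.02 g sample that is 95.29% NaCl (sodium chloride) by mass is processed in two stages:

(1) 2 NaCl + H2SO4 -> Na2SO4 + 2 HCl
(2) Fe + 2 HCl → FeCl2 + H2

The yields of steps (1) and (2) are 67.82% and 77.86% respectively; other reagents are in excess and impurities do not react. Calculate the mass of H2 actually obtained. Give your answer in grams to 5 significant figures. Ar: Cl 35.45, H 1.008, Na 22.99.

4.3917 g

Pure NaCl = 506.02 × 0.9529 = 482.186 g.
M(NaCl) = 22.99 + 35.45 = 58.44 g/mol.
M(H2) = 2(1.008) = 2.016 g/mol.
n(NaCl) = 482.186 / 58.44 = 8.25097 mol.
Step 1 (NaCl:HCl = 2:2): theoretical n(HCl) = 8.25097 mol; at 67.82% yield, n(HCl) = 5.59581 mol.
Step 2 (HCl:H2 = 2:1): theoretical n(H2) = 2.79790 mol, so theoretical mass = 2.79790 × 2.016 = 5.64057 g.
At 77.86% yield, actual mass of H2 = 5.64057 × 0.7786 = 4.39175 g.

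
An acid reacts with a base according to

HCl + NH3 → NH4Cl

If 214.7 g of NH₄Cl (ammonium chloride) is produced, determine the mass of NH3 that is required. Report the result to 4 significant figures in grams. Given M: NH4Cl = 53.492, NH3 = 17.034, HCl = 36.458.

n(NH4Cl) = 214.70 g / 53.492 g/mol = 4.0137 mol.
From the equation the NH4Cl:NH3 mole ratio is 1:1, so n(NH3) = 4.0137 × 1/1 = 4.0137 mol.
Mass of NH3 = 4.0137 mol × 17.034 g/mol = 68.369 g.

68.37 g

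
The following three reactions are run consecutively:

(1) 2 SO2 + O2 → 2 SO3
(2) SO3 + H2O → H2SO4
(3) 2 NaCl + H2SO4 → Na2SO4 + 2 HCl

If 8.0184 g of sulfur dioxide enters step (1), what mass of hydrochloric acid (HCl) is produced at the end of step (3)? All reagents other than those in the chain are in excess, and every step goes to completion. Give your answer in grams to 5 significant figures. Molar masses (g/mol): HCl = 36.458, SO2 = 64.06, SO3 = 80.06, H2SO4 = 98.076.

9.1269 g

n(SO2) = 8.0184 / 64.06 = 0.125170 mol.
Reaction (1): SO2→SO3 ratio 2:2 ⇒ n(SO3) = 0.125170 mol.
Reaction (2): SO3→H2SO4 ratio 1:1 ⇒ n(H2SO4) = 0.125170 mol.
Reaction (3): H2SO4→HCl ratio 1:2 ⇒ n(HCl) = 0.250340 mol.
Mass of HCl = 0.250340 × 36.458 = 9.12691 g.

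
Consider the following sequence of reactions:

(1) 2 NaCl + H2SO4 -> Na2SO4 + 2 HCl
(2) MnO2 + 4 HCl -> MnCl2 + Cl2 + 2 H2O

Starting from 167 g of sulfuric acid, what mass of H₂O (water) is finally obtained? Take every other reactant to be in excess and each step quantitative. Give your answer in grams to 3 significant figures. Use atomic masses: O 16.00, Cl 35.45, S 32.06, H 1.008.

30.7 g

M(H2SO4) = 2(1.008) + 32.06 + 4(16.00) = 98.076 g/mol.
M(H2O) = 2(1.008) + 16.00 = 18.016 g/mol.
n(H2SO4) = 167.0 / 98.076 = 1.703 mol.
Step 1 gives a 1:2 ratio of H2SO4 to HCl, so n(HCl) = 3.406 mol.
In step 2 the HCl:H2O ratio is 4:2, so n(H2O) = 1.703 mol.
Mass of H2O = 1.703 × 18.016 = 30.68 g.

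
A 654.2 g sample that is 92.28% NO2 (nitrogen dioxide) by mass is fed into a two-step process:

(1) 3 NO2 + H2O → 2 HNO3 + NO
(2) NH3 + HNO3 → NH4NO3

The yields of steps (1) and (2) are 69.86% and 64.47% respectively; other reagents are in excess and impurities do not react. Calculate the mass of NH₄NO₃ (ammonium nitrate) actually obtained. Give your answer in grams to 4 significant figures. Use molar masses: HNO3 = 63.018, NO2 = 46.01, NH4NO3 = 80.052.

Pure NO2 = 654.2 × 0.9228 = 603.70 g.
n(NO2) = 603.70 / 46.01 = 13.121 mol.
Step 1 (NO2:HNO3 = 3:2): theoretical n(HNO3) = 8.7473 mol; at 69.86% yield, n(HNO3) = 6.1109 mol.
Step 2 (HNO3:NH4NO3 = 1:1): theoretical n(NH4NO3) = 6.1109 mol, so theoretical mass = 6.1109 × 80.052 = 489.19 g.
At 64.47% yield, actual mass of NH4NO3 = 489.19 × 0.6447 = 315.38 g.

315.4 g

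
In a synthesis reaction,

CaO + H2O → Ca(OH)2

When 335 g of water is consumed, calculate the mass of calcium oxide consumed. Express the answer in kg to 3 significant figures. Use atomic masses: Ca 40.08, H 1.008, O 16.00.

1.04 kg

M(H2O) = 2(1.008) + 16.00 = 18.016 g/mol.
M(CaO) = 40.08 + 16.00 = 56.08 g/mol.
n(H2O) = 335.0 g / 18.016 g/mol = 18.59 mol.
From the equation the H2O:CaO mole ratio is 1:1, so n(CaO) = 18.59 × 1/1 = 18.59 mol.
Mass of CaO = 18.59 mol × 56.08 g/mol = 1043 g.
Converting to kg: 1043 g = 1.04 kg.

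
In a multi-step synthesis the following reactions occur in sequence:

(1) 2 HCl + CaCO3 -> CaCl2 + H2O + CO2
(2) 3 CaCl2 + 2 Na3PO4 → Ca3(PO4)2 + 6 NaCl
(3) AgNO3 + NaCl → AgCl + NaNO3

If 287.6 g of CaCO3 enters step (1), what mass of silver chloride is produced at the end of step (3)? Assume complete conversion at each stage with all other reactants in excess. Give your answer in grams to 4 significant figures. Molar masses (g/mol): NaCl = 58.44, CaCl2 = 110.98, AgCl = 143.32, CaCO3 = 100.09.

n(CaCO3) = 287.6 / 100.09 = 2.8734 mol.
Reaction (1): CaCO3→CaCl2 ratio 1:1 ⇒ n(CaCl2) = 2.8734 mol.
Reaction (2): CaCl2→NaCl ratio 3:6 ⇒ n(NaCl) = 5.7468 mol.
Reaction (3): NaCl→AgCl ratio 1:1 ⇒ n(AgCl) = 5.7468 mol.
Mass of AgCl = 5.7468 × 143.32 = 823.64 g.

823.6 g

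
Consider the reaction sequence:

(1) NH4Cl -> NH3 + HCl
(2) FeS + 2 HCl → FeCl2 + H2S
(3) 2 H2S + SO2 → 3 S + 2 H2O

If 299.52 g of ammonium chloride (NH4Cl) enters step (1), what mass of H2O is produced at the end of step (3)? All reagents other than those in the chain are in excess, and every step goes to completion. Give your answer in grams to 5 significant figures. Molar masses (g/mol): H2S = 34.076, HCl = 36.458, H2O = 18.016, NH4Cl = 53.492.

n(NH4Cl) = 299.52 / 53.492 = 5.59934 mol.
Reaction (1): NH4Cl→HCl ratio 1:1 ⇒ n(HCl) = 5.59934 mol.
Reaction (2): HCl→H2S ratio 2:1 ⇒ n(H2S) = 2.79967 mol.
Reaction (3): H2S→H2O ratio 2:2 ⇒ n(H2O) = 2.79967 mol.
Mass of H2O = 2.79967 × 18.016 = 50.4389 g.

50.439 g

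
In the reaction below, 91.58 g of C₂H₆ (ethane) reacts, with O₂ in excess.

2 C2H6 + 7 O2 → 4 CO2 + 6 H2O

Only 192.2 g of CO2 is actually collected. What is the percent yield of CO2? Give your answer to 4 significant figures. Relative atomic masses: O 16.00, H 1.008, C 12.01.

M(C2H6) = 2(12.01) + 6(1.008) = 30.068 g/mol.
M(CO2) = 12.01 + 2(16.00) = 44.01 g/mol.
n(C2H6) = 91.580 g / 30.068 g/mol = 3.0458 mol.
From the equation the C2H6:CO2 mole ratio is 2:4, so n(CO2) = 3.0458 × 4/2 = 6.0915 mol.
Mass of CO2 = 6.0915 mol × 44.01 g/mol = 268.09 g.
This is the theoretical yield. Percent yield = 192.2 g / 268.09 g × 100% = 71.693%.

71.69 %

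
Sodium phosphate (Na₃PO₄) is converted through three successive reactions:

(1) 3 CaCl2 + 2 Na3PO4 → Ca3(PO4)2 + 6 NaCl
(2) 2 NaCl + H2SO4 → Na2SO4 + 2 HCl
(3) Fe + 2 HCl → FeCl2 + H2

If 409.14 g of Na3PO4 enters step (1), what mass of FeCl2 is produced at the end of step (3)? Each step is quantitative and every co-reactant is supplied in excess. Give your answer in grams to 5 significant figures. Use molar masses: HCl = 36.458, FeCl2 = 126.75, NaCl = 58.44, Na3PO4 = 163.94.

n(Na3PO4) = 409.14 / 163.94 = 2.49567 mol.
Reaction (1): Na3PO4→NaCl ratio 2:6 ⇒ n(NaCl) = 7.48701 mol.
Reaction (2): NaCl→HCl ratio 2:2 ⇒ n(HCl) = 7.48701 mol.
Reaction (3): HCl→FeCl2 ratio 2:1 ⇒ n(FeCl2) = 3.74350 mol.
Mass of FeCl2 = 3.74350 × 126.75 = 474.489 g.

474.49 g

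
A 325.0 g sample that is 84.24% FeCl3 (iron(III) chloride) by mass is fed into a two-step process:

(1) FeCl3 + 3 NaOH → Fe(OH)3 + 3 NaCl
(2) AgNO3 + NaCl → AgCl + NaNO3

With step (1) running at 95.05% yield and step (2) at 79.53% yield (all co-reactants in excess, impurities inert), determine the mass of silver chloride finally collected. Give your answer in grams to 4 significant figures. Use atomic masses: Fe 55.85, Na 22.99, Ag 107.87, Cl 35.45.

548.6 g

Pure FeCl3 = 325.0 × 0.8424 = 273.78 g.
M(FeCl3) = 55.85 + 3(35.45) = 162.20 g/mol.
M(AgCl) = 107.87 + 35.45 = 143.32 g/mol.
n(FeCl3) = 273.78 / 162.20 = 1.6879 mol.
Step 1 (FeCl3:NaCl = 1:3): theoretical n(NaCl) = 5.0637 mol; at 95.05% yield, n(NaCl) = 4.8131 mol.
Step 2 (NaCl:AgCl = 1:1): theoretical n(AgCl) = 4.8131 mol, so theoretical mass = 4.8131 × 143.32 = 689.81 g.
At 79.53% yield, actual mass of AgCl = 689.81 × 0.7953 = 548.61 g.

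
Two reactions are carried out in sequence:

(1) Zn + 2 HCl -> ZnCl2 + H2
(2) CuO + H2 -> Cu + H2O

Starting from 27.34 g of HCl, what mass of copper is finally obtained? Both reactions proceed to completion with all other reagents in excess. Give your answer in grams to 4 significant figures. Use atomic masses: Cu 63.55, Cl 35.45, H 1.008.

23.83 g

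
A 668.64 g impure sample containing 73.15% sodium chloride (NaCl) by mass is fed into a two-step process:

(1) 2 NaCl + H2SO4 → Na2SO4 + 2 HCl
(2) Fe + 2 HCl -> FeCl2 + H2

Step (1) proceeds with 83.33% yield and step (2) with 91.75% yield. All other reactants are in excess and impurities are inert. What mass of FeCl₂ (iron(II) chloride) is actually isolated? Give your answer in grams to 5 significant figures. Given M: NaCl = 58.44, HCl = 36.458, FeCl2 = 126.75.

Pure NaCl = 668.64 × 0.7315 = 489.110 g.
n(NaCl) = 489.110 / 58.44 = 8.36944 mol.
Step 1 (NaCl:HCl = 2:2): theoretical n(HCl) = 8.36944 mol; at 83.33% yield, n(HCl) = 6.97426 mol.
Step 2 (HCl:FeCl2 = 2:1): theoretical n(FeCl2) = 3.48713 mol, so theoretical mass = 3.48713 × 126.75 = 441.993 g.
At 91.75% yield, actual mass of FeCl2 = 441.993 × 0.9175 = 405.529 g.

405.53 g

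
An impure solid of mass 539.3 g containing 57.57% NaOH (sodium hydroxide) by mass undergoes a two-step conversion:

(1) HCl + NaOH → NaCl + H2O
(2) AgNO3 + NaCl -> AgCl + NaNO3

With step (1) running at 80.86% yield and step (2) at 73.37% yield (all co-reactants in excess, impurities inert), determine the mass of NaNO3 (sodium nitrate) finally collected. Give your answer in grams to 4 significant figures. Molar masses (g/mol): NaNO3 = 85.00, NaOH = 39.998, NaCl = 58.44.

Pure NaOH = 539.3 × 0.5757 = 310.48 g.
n(NaOH) = 310.48 / 39.998 = 7.7623 mol.
Step 1 (NaOH:NaCl = 1:1): theoretical n(NaCl) = 7.7623 mol; at 80.86% yield, n(NaCl) = 6.2766 mol.
Step 2 (NaCl:NaNO3 = 1:1): theoretical n(NaNO3) = 6.2766 mol, so theoretical mass = 6.2766 × 85.00 = 533.51 g.
At 73.37% yield, actual mass of NaNO3 = 533.51 × 0.7337 = 391.43 g.

391.4 g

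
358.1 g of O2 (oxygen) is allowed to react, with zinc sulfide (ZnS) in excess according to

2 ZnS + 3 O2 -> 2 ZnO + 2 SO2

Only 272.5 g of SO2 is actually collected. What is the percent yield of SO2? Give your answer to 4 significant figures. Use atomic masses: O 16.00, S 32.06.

M(O2) = 2(16.00) = 32.00 g/mol.
M(SO2) = 32.06 + 2(16.00) = 64.06 g/mol.
n(O2) = 358.10 g / 32.00 g/mol = 11.191 mol.
From the equation the O2:SO2 mole ratio is 3:2, so n(SO2) = 11.191 × 2/3 = 7.4604 mol.
Mass of SO2 = 7.4604 mol × 64.06 g/mol = 477.91 g.
This is the theoretical yield. Percent yield = 272.5 g / 477.91 g × 100% = 57.019%.

57.02 %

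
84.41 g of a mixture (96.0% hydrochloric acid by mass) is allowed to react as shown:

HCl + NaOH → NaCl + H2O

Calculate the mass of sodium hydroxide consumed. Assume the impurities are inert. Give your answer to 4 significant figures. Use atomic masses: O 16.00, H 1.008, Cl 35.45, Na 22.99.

Mass of pure HCl = 84.41 g × 0.960 = 81.034 g.
M(HCl) = 1.008 + 35.45 = 36.458 g/mol.
M(NaOH) = 22.99 + 16.00 + 1.008 = 39.998 g/mol.
n(HCl) = 81.034 g / 36.458 g/mol = 2.2227 mol.
From the equation the HCl:NaOH mole ratio is 1:1, so n(NaOH) = 2.2227 × 1/1 = 2.2227 mol.
Mass of NaOH = 2.2227 mol × 39.998 g/mol = 88.902 g.

88.90 g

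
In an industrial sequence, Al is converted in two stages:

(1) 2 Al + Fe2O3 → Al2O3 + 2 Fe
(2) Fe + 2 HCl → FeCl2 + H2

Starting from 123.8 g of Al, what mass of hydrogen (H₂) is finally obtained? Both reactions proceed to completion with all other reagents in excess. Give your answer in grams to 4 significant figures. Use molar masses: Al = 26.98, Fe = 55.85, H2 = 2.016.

n(Al) = 123.80 / 26.98 = 4.5886 mol.
Step 1 gives a 2:2 ratio of Al to Fe, so n(Fe) = 4.5886 mol.
In step 2 the Fe:H2 ratio is 1:1, so n(H2) = 4.5886 mol.
Mass of H2 = 4.5886 × 2.016 = 9.2506 g.

9.251 g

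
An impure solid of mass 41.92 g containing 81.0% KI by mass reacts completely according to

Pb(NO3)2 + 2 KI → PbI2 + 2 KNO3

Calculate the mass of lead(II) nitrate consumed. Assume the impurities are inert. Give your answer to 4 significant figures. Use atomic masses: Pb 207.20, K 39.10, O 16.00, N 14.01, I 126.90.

33.88 g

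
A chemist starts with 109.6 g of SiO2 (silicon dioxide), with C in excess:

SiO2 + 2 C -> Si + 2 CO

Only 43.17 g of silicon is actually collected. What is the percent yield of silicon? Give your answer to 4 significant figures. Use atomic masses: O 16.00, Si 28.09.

M(SiO2) = 28.09 + 2(16.00) = 60.09 g/mol.
M(Si) = 28.09 g/mol.
n(SiO2) = 109.60 g / 60.09 g/mol = 1.8239 mol.
From the equation the SiO2:Si mole ratio is 1:1, so n(Si) = 1.8239 × 1/1 = 1.8239 mol.
Mass of Si = 1.8239 mol × 28.09 g/mol = 51.234 g.
This is the theoretical yield. Percent yield = 43.17 g / 51.234 g × 100% = 84.260%.

84.26 %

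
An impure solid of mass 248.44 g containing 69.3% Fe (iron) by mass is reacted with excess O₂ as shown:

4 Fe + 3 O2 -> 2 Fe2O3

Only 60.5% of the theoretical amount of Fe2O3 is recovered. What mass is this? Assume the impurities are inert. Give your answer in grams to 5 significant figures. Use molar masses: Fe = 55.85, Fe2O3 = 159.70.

148.92 g

Pure Fe available = 248.44 g × 0.693 = 172.169 g.
n(Fe) = 172.169 g / 55.85 g/mol = 3.08270 mol.
From the equation the Fe:Fe2O3 mole ratio is 4:2, so n(Fe2O3) = 3.08270 × 2/4 = 1.54135 mol.
Mass of Fe2O3 = 1.54135 mol × 159.70 g/mol = 246.154 g.
Actual mass collected = 246.154 g × 0.605 = 148.923 g.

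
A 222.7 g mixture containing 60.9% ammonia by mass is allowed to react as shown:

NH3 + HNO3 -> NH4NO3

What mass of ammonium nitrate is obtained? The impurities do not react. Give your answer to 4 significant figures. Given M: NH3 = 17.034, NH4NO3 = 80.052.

Mass of pure NH3 = 222.7 g × 0.609 = 135.62 g.
n(NH3) = 135.62 g / 17.034 g/mol = 7.9620 mol.
From the equation the NH3:NH4NO3 mole ratio is 1:1, so n(NH4NO3) = 7.9620 × 1/1 = 7.9620 mol.
Mass of NH4NO3 = 7.9620 mol × 80.052 g/mol = 637.37 g.

637.4 g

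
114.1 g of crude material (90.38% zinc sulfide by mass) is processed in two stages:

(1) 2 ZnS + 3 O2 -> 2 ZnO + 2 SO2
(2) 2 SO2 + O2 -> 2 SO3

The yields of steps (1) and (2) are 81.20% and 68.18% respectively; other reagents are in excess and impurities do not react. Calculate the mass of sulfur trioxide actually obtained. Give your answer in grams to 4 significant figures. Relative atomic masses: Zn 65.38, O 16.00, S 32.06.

Pure ZnS = 114.1 × 0.9038 = 103.12 g.
M(ZnS) = 65.38 + 32.06 = 97.44 g/mol.
M(SO3) = 32.06 + 3(16.00) = 80.06 g/mol.
n(ZnS) = 103.12 / 97.44 = 1.0583 mol.
Step 1 (ZnS:SO2 = 2:2): theoretical n(SO2) = 1.0583 mol; at 81.20% yield, n(SO2) = 0.85936 mol.
Step 2 (SO2:SO3 = 2:2): theoretical n(SO3) = 0.85936 mol, so theoretical mass = 0.85936 × 80.06 = 68.801 g.
At 68.18% yield, actual mass of SO3 = 68.801 × 0.6818 = 46.908 g.

46.91 g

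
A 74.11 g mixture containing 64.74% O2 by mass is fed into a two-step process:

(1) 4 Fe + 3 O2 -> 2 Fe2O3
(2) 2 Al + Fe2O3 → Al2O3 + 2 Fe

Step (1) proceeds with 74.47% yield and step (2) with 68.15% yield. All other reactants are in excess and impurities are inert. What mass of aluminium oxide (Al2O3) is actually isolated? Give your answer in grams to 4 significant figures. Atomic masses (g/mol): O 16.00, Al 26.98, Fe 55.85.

Pure O2 = 74.11 × 0.6474 = 47.979 g.
M(O2) = 2(16.00) = 32.00 g/mol.
M(Al2O3) = 2(26.98) + 3(16.00) = 101.96 g/mol.
n(O2) = 47.979 / 32.00 = 1.4993 mol.
Step 1 (O2:Fe2O3 = 3:2): theoretical n(Fe2O3) = 0.99956 mol; at 74.47% yield, n(Fe2O3) = 0.74437 mol.
Step 2 (Fe2O3:Al2O3 = 1:1): theoretical n(Al2O3) = 0.74437 mol, so theoretical mass = 0.74437 × 101.96 = 75.896 g.
At 68.15% yield, actual mass of Al2O3 = 75.896 × 0.6815 = 51.723 g.

51.72 g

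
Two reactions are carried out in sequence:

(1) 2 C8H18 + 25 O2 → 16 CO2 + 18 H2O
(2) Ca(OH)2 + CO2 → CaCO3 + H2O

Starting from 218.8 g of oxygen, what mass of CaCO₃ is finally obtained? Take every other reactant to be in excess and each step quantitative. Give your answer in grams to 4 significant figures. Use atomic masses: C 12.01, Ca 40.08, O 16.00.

M(O2) = 2(16.00) = 32.00 g/mol.
M(CaCO3) = 40.08 + 12.01 + 3(16.00) = 100.09 g/mol.
n(O2) = 218.80 / 32.00 = 6.8375 mol.
Step 1 gives a 25:16 ratio of O2 to CO2, so n(CO2) = 4.3760 mol.
In step 2 the CO2:CaCO3 ratio is 1:1, so n(CaCO3) = 4.3760 mol.
Mass of CaCO3 = 4.3760 × 100.09 = 437.99 g.

438.0 g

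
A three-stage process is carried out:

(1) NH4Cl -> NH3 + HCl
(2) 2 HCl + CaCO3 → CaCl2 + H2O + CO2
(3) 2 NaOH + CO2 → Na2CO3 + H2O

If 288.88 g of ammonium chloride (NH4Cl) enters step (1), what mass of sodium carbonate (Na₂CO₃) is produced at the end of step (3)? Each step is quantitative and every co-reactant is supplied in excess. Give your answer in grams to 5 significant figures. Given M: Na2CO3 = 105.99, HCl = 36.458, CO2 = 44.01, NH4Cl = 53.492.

286.20 g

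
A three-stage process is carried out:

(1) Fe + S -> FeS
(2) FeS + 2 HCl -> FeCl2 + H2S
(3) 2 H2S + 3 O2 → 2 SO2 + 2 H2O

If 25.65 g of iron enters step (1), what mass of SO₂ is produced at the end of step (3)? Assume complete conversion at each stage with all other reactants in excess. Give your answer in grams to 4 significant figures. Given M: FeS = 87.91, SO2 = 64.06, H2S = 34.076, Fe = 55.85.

n(Fe) = 25.65 / 55.85 = 0.45927 mol.
Reaction (1): Fe→FeS ratio 1:1 ⇒ n(FeS) = 0.45927 mol.
Reaction (2): FeS→H2S ratio 1:1 ⇒ n(H2S) = 0.45927 mol.
Reaction (3): H2S→SO2 ratio 2:2 ⇒ n(SO2) = 0.45927 mol.
Mass of SO2 = 0.45927 × 64.06 = 29.421 g.

29.42 g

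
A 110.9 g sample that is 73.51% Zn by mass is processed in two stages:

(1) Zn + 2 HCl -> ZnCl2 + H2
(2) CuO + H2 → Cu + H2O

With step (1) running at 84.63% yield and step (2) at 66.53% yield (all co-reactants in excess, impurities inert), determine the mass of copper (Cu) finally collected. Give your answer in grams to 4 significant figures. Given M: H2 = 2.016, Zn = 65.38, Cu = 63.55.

Pure Zn = 110.9 × 0.7351 = 81.523 g.
n(Zn) = 81.523 / 65.38 = 1.2469 mol.
Step 1 (Zn:H2 = 1:1): theoretical n(H2) = 1.2469 mol; at 84.63% yield, n(H2) = 1.0553 mol.
Step 2 (H2:Cu = 1:1): theoretical n(Cu) = 1.0553 mol, so theoretical mass = 1.0553 × 63.55 = 67.061 g.
At 66.53% yield, actual mass of Cu = 67.061 × 0.6653 = 44.616 g.

44.62 g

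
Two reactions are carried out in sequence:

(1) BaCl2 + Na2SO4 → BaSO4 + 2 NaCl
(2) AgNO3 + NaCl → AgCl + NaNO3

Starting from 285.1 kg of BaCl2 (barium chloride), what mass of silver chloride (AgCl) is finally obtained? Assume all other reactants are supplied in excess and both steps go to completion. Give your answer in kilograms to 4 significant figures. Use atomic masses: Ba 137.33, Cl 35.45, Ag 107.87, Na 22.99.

M(BaCl2) = 137.33 + 2(35.45) = 208.23 g/mol.
M(AgCl) = 107.87 + 35.45 = 143.32 g/mol.
285.1 kg = 285100 g.
n(BaCl2) = 285100 / 208.23 = 1369.2 mol.
Step 1 gives a 1:2 ratio of BaCl2 to NaCl, so n(NaCl) = 2738.3 mol.
In step 2 the NaCl:AgCl ratio is 1:1, so n(AgCl) = 2738.3 mol.
Mass of AgCl = 2738.3 × 143.32 = 392460 g = 392.5 kg.

392.5 kg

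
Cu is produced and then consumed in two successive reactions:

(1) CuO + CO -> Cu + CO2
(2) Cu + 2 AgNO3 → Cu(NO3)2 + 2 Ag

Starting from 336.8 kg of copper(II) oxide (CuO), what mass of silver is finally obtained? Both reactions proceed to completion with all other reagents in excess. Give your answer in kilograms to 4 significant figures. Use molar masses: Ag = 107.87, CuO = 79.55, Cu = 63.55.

913.4 kg

336.8 kg = 336800 g.
n(CuO) = 336800 / 79.55 = 4233.8 mol.
Step 1 gives a 1:1 ratio of CuO to Cu, so n(Cu) = 4233.8 mol.
In step 2 the Cu:Ag ratio is 1:2, so n(Ag) = 8467.6 mol.
Mass of Ag = 8467.6 × 107.87 = 913400 g = 913.4 kg.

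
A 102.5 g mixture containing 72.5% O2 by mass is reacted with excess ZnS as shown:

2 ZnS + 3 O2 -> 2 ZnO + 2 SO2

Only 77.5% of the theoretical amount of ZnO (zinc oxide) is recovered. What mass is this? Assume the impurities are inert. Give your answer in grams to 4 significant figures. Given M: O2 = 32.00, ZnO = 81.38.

97.64 g

Pure O2 available = 102.5 g × 0.725 = 74.312 g.
n(O2) = 74.312 g / 32.00 g/mol = 2.3223 mol.
From the equation the O2:ZnO mole ratio is 3:2, so n(ZnO) = 2.3223 × 2/3 = 1.5482 mol.
Mass of ZnO = 1.5482 mol × 81.38 g/mol = 125.99 g.
Actual mass collected = 125.99 g × 0.775 = 97.643 g.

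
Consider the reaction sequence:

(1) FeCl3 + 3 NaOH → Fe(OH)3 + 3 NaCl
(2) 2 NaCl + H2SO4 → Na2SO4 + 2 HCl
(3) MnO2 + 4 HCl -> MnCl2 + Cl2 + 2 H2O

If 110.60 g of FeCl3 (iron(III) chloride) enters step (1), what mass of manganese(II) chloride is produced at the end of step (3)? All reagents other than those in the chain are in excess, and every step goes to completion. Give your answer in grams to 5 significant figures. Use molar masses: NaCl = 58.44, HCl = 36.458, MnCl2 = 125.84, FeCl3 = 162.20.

64.355 g

n(FeCl3) = 110.60 / 162.20 = 0.681874 mol.
Reaction (1): FeCl3→NaCl ratio 1:3 ⇒ n(NaCl) = 2.04562 mol.
Reaction (2): NaCl→HCl ratio 2:2 ⇒ n(HCl) = 2.04562 mol.
Reaction (3): HCl→MnCl2 ratio 4:1 ⇒ n(MnCl2) = 0.511406 mol.
Mass of MnCl2 = 0.511406 × 125.84 = 64.3553 g.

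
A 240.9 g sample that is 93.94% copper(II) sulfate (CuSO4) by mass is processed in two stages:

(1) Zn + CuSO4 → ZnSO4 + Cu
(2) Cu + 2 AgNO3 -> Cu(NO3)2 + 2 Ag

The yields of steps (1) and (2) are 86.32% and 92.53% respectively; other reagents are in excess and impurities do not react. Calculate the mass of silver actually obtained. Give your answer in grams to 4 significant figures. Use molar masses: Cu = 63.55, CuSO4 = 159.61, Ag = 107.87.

Pure CuSO4 = 240.9 × 0.9394 = 226.30 g.
n(CuSO4) = 226.30 / 159.61 = 1.4178 mol.
Step 1 (CuSO4:Cu = 1:1): theoretical n(Cu) = 1.4178 mol; at 86.32% yield, n(Cu) = 1.2239 mol.
Step 2 (Cu:Ag = 1:2): theoretical n(Ag) = 2.4478 mol, so theoretical mass = 2.4478 × 107.87 = 264.04 g.
At 92.53% yield, actual mass of Ag = 264.04 × 0.9253 = 244.32 g.

244.3 g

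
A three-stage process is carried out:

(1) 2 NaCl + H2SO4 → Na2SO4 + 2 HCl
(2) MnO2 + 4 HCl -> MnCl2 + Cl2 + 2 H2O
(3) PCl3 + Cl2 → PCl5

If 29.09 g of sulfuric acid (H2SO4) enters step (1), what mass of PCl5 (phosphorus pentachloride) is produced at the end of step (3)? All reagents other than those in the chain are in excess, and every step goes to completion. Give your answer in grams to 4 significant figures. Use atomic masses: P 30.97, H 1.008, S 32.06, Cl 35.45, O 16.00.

30.88 g

M(H2SO4) = 2(1.008) + 32.06 + 4(16.00) = 98.076 g/mol.
M(PCl5) = 30.97 + 5(35.45) = 208.22 g/mol.
n(H2SO4) = 29.09 / 98.076 = 0.29661 mol.
Reaction (1): H2SO4→HCl ratio 1:2 ⇒ n(HCl) = 0.59321 mol.
Reaction (2): HCl→Cl2 ratio 4:1 ⇒ n(Cl2) = 0.14830 mol.
Reaction (3): Cl2→PCl5 ratio 1:1 ⇒ n(PCl5) = 0.14830 mol.
Mass of PCl5 = 0.14830 × 208.22 = 30.880 g.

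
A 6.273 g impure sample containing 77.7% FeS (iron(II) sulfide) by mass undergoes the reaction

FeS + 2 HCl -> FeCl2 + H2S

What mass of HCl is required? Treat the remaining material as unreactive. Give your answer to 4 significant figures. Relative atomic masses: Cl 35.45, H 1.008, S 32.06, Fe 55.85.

Mass of pure FeS = 6.273 g × 0.777 = 4.8741 g.
M(FeS) = 55.85 + 32.06 = 87.91 g/mol.
M(HCl) = 1.008 + 35.45 = 36.458 g/mol.
n(FeS) = 4.8741 g / 87.91 g/mol = 0.055444 mol.
From the equation the FeS:HCl mole ratio is 1:2, so n(HCl) = 0.055444 × 2/1 = 0.11089 mol.
Mass of HCl = 0.11089 mol × 36.458 g/mol = 4.0428 g.

4.043 g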